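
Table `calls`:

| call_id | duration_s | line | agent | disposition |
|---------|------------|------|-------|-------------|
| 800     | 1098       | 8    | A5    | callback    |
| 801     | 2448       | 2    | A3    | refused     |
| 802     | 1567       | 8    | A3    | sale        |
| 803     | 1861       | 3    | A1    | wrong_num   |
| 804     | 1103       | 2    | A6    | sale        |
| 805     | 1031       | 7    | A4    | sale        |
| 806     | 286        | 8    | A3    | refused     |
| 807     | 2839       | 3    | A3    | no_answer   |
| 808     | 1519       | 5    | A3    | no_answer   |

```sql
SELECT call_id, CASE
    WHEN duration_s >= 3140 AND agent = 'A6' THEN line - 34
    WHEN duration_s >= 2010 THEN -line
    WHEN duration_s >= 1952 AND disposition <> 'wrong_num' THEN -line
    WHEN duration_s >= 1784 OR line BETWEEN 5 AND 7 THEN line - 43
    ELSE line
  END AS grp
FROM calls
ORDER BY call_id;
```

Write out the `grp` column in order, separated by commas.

8, -2, 8, -40, 2, -36, 8, -3, -38

call_id=800: ELSE → 8
call_id=801: duration_s >= 2010 → -2
call_id=802: ELSE → 8
call_id=803: duration_s >= 1784 OR line BETWEEN 5 AND 7 → -40
call_id=804: ELSE → 2
call_id=805: duration_s >= 1784 OR line BETWEEN 5 AND 7 → -36
call_id=806: ELSE → 8
call_id=807: duration_s >= 2010 → -3
call_id=808: duration_s >= 1784 OR line BETWEEN 5 AND 7 → -38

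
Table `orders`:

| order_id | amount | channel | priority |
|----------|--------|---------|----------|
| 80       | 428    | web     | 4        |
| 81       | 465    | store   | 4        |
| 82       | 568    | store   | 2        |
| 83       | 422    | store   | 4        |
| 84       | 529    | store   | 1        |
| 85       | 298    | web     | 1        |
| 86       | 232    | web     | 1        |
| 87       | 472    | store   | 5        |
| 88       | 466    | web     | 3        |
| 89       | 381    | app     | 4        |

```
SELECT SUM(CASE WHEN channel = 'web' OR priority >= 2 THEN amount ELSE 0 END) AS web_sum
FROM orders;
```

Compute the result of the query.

order_id=80: ✓ → 428
order_id=81: ✓ → 465
order_id=82: ✓ → 568
order_id=83: ✓ → 422
order_id=84: ✗
order_id=85: ✓ → 298
order_id=86: ✓ → 232
order_id=87: ✓ → 472
order_id=88: ✓ → 466
order_id=89: ✓ → 381
web_sum = 428 + 465 + 568 + 422 + 298 + 232 + 472 + 466 + 381 = 3732

3732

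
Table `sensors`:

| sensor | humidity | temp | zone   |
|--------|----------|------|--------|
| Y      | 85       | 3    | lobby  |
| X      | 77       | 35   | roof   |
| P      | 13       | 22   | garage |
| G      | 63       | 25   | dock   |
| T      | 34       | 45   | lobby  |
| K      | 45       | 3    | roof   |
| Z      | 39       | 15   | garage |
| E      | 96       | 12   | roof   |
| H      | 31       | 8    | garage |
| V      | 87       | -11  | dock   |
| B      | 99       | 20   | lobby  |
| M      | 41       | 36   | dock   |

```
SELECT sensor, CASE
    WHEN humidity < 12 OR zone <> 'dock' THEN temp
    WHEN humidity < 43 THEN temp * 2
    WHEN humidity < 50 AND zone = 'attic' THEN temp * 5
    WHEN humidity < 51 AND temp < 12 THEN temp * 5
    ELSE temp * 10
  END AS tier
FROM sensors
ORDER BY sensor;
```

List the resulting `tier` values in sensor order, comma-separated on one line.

20, 12, 250, 8, 3, 72, 22, 45, -110, 35, 3, 15

sensor=B: humidity < 12 OR zone <> 'dock' → 20
sensor=E: humidity < 12 OR zone <> 'dock' → 12
sensor=G: ELSE → 250
sensor=H: humidity < 12 OR zone <> 'dock' → 8
sensor=K: humidity < 12 OR zone <> 'dock' → 3
sensor=M: humidity < 43 → 72
sensor=P: humidity < 12 OR zone <> 'dock' → 22
sensor=T: humidity < 12 OR zone <> 'dock' → 45
sensor=V: ELSE → -110
sensor=X: humidity < 12 OR zone <> 'dock' → 35
sensor=Y: humidity < 12 OR zone <> 'dock' → 3
sensor=Z: humidity < 12 OR zone <> 'dock' → 15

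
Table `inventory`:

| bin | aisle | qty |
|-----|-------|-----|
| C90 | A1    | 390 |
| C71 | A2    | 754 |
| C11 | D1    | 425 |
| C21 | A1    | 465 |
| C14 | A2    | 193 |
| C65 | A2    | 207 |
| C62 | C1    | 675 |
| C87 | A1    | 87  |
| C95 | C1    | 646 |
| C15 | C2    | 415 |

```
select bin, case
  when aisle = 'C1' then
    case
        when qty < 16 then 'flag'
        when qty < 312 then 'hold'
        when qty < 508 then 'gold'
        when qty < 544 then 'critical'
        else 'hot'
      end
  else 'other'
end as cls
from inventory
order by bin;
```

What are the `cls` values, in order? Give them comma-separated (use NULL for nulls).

bin=C11: aisle='D1' → outer ELSE → other
bin=C14: aisle='A2' → outer ELSE → other
bin=C15: aisle='C2' → outer ELSE → other
bin=C21: aisle='A1' → outer ELSE → other
bin=C62: aisle='C1' → inner[ELSE] → hot
bin=C65: aisle='A2' → outer ELSE → other
bin=C71: aisle='A2' → outer ELSE → other
bin=C87: aisle='A1' → outer ELSE → other
bin=C90: aisle='A1' → outer ELSE → other
bin=C95: aisle='C1' → inner[ELSE] → hot

other, other, other, other, hot, other, other, other, other, hot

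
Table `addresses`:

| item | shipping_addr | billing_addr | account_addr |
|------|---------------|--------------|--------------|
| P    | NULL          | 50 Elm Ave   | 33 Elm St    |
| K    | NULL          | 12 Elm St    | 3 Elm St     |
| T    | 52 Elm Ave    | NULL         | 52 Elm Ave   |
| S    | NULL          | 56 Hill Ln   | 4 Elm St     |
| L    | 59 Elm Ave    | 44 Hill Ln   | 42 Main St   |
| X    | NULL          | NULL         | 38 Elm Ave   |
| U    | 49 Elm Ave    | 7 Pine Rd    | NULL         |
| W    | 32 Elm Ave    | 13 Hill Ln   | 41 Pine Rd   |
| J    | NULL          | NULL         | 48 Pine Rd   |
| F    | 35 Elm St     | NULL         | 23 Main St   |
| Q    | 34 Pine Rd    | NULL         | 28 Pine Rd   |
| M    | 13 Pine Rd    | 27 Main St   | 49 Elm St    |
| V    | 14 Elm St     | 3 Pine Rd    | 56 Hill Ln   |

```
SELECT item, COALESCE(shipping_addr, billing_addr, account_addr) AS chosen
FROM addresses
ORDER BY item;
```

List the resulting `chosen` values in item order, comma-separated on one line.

35 Elm St, 48 Pine Rd, 12 Elm St, 59 Elm Ave, 13 Pine Rd, 50 Elm Ave, 34 Pine Rd, 56 Hill Ln, 52 Elm Ave, 49 Elm Ave, 14 Elm St, 32 Elm Ave, 38 Elm Ave

item=F: shipping_addr=35 Elm St → 35 Elm St
item=J: shipping_addr=NULL, billing_addr=NULL, account_addr=48 Pine Rd → 48 Pine Rd
item=K: shipping_addr=NULL, billing_addr=12 Elm St → 12 Elm St
item=L: shipping_addr=59 Elm Ave → 59 Elm Ave
item=M: shipping_addr=13 Pine Rd → 13 Pine Rd
item=P: shipping_addr=NULL, billing_addr=50 Elm Ave → 50 Elm Ave
item=Q: shipping_addr=34 Pine Rd → 34 Pine Rd
item=S: shipping_addr=NULL, billing_addr=56 Hill Ln → 56 Hill Ln
item=T: shipping_addr=52 Elm Ave → 52 Elm Ave
item=U: shipping_addr=49 Elm Ave → 49 Elm Ave
item=V: shipping_addr=14 Elm St → 14 Elm St
item=W: shipping_addr=32 Elm Ave → 32 Elm Ave
item=X: shipping_addr=NULL, billing_addr=NULL, account_addr=38 Elm Ave → 38 Elm Ave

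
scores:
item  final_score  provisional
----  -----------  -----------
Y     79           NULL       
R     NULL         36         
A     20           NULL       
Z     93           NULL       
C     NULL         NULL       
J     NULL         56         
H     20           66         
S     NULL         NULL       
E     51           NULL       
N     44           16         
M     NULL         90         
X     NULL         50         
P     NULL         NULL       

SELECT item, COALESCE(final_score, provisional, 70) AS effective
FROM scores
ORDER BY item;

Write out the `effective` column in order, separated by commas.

20, 70, 51, 20, 56, 90, 44, 70, 36, 70, 50, 79, 93

item=A: final_score=20 → 20
item=C: final_score=NULL, provisional=NULL, → literal 70 → 70
item=E: final_score=51 → 51
item=H: final_score=20 → 20
item=J: final_score=NULL, provisional=56 → 56
item=M: final_score=NULL, provisional=90 → 90
item=N: final_score=44 → 44
item=P: final_score=NULL, provisional=NULL, → literal 70 → 70
item=R: final_score=NULL, provisional=36 → 36
item=S: final_score=NULL, provisional=NULL, → literal 70 → 70
item=X: final_score=NULL, provisional=50 → 50
item=Y: final_score=79 → 79
item=Z: final_score=93 → 93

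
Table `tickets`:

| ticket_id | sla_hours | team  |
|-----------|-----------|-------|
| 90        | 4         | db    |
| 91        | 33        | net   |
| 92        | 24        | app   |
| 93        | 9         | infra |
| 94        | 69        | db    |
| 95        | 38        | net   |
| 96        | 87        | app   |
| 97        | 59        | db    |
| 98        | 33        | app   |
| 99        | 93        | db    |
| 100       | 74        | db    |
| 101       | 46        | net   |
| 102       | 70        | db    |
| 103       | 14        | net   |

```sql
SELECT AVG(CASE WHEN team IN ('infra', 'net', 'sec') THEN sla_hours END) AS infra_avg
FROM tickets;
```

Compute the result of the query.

28

ticket_id=90: ✗
ticket_id=91: ✓ → 33
ticket_id=92: ✗
ticket_id=93: ✓ → 9
ticket_id=94: ✗
ticket_id=95: ✓ → 38
ticket_id=96: ✗
ticket_id=97: ✗
ticket_id=98: ✗
ticket_id=99: ✗
ticket_id=100: ✗
ticket_id=101: ✓ → 46
ticket_id=102: ✗
ticket_id=103: ✓ → 14
infra_avg = (33 + 9 + 38 + 46 + 14) / 5 = 28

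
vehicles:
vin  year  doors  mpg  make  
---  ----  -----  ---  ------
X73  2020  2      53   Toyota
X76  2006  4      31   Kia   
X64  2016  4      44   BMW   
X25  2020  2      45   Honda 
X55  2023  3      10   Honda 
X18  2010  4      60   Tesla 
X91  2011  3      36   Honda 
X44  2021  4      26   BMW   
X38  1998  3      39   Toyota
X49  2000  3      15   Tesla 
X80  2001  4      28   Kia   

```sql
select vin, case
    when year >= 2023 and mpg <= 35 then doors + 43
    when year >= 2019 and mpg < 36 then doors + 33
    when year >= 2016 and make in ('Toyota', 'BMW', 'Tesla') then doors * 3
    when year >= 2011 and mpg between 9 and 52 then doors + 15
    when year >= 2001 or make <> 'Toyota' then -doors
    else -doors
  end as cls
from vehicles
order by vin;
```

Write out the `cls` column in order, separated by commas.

vin=X18: year >= 2001 or make <> 'Toyota' → -4
vin=X25: year >= 2011 and mpg between 9 and 52 → 17
vin=X38: ELSE → -3
vin=X44: year >= 2019 and mpg < 36 → 37
vin=X49: year >= 2001 or make <> 'Toyota' → -3
vin=X55: year >= 2023 and mpg <= 35 → 46
vin=X64: year >= 2016 and make in ('Toyota', 'BMW', 'Tesla') → 12
vin=X73: year >= 2016 and make in ('Toyota', 'BMW', 'Tesla') → 6
vin=X76: year >= 2001 or make <> 'Toyota' → -4
vin=X80: year >= 2001 or make <> 'Toyota' → -4
vin=X91: year >= 2011 and mpg between 9 and 52 → 18

-4, 17, -3, 37, -3, 46, 12, 6, -4, -4, 18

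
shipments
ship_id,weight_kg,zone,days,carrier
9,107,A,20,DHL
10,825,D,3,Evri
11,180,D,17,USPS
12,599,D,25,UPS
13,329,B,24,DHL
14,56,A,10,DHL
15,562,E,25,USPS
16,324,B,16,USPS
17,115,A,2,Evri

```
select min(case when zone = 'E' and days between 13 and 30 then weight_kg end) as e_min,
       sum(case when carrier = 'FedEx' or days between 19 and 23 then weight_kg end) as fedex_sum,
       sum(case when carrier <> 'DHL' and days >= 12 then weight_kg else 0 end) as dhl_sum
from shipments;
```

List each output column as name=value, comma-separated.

e_min=562, fedex_sum=107, dhl_sum=1665

[e_min: zone = 'E' and days between 13 and 30]
ship_id=9: ✗
ship_id=10: ✗
ship_id=11: ✗
ship_id=12: ✗
ship_id=13: ✗
ship_id=14: ✗
ship_id=15: ✓ → 562
ship_id=16: ✗
ship_id=17: ✗
e_min = MIN(562) = 562
—
[fedex_sum: carrier = 'FedEx' or days between 19 and 23]
ship_id=9: ✓ → 107
ship_id=10: ✗
ship_id=11: ✗
ship_id=12: ✗
ship_id=13: ✗
ship_id=14: ✗
ship_id=15: ✗
ship_id=16: ✗
ship_id=17: ✗
fedex_sum = 107
—
[dhl_sum: carrier <> 'DHL' and days >= 12]
ship_id=9: ✗
ship_id=10: ✗
ship_id=11: ✓ → 180
ship_id=12: ✓ → 599
ship_id=13: ✗
ship_id=14: ✗
ship_id=15: ✓ → 562
ship_id=16: ✓ → 324
ship_id=17: ✗
dhl_sum = 180 + 599 + 562 + 324 = 1665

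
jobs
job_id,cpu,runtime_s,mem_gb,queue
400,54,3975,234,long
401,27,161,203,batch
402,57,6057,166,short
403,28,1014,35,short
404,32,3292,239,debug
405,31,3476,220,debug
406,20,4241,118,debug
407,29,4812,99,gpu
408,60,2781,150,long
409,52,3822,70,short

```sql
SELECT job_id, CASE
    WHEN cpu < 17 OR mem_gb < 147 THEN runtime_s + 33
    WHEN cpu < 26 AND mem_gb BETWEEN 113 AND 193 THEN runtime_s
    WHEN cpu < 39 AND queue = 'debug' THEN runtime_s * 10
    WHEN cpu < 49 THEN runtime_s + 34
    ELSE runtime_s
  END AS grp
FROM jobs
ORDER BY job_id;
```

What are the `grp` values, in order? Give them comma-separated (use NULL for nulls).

job_id=400: ELSE → 3975
job_id=401: cpu < 49 → 195
job_id=402: ELSE → 6057
job_id=403: cpu < 17 OR mem_gb < 147 → 1047
job_id=404: cpu < 39 AND queue = 'debug' → 32920
job_id=405: cpu < 39 AND queue = 'debug' → 34760
job_id=406: cpu < 17 OR mem_gb < 147 → 4274
job_id=407: cpu < 17 OR mem_gb < 147 → 4845
job_id=408: ELSE → 2781
job_id=409: cpu < 17 OR mem_gb < 147 → 3855

3975, 195, 6057, 1047, 32920, 34760, 4274, 4845, 2781, 3855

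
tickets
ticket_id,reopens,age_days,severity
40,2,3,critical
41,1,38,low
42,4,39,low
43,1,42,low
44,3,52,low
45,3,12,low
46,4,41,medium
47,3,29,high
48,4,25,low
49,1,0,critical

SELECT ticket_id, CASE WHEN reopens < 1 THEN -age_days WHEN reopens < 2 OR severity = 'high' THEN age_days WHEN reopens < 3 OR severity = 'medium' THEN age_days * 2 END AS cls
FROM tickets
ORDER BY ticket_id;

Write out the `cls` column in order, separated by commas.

6, 38, NULL, 42, NULL, NULL, 82, 29, NULL, 0

ticket_id=40: reopens < 3 OR severity = 'medium' → 6
ticket_id=41: reopens < 2 OR severity = 'high' → 38
ticket_id=42: (no match → NULL) → NULL
ticket_id=43: reopens < 2 OR severity = 'high' → 42
ticket_id=44: (no match → NULL) → NULL
ticket_id=45: (no match → NULL) → NULL
ticket_id=46: reopens < 3 OR severity = 'medium' → 82
ticket_id=47: reopens < 2 OR severity = 'high' → 29
ticket_id=48: (no match → NULL) → NULL
ticket_id=49: reopens < 2 OR severity = 'high' → 0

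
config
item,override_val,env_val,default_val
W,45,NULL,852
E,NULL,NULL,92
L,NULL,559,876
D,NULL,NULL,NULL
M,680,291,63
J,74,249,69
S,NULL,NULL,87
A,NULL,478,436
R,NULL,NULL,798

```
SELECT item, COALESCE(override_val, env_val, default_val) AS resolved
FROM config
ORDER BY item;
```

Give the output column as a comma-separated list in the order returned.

item=A: override_val=NULL, env_val=478 → 478
item=D: override_val=NULL, env_val=NULL, default_val=NULL (all NULL) → NULL
item=E: override_val=NULL, env_val=NULL, default_val=92 → 92
item=J: override_val=74 → 74
item=L: override_val=NULL, env_val=559 → 559
item=M: override_val=680 → 680
item=R: override_val=NULL, env_val=NULL, default_val=798 → 798
item=S: override_val=NULL, env_val=NULL, default_val=87 → 87
item=W: override_val=45 → 45

478, NULL, 92, 74, 559, 680, 798, 87, 45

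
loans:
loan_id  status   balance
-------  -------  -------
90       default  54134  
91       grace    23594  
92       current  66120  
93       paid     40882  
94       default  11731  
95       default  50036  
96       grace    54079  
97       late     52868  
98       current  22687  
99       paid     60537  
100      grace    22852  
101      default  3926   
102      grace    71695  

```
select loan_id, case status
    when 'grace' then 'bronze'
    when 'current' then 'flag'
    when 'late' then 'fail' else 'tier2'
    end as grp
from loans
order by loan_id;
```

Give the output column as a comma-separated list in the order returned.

loan_id=90: ELSE → tier2
loan_id=91: status='grace' → bronze
loan_id=92: status='current' → flag
loan_id=93: ELSE → tier2
loan_id=94: ELSE → tier2
loan_id=95: ELSE → tier2
loan_id=96: status='grace' → bronze
loan_id=97: status='late' → fail
loan_id=98: status='current' → flag
loan_id=99: ELSE → tier2
loan_id=100: status='grace' → bronze
loan_id=101: ELSE → tier2
loan_id=102: status='grace' → bronze

tier2, bronze, flag, tier2, tier2, tier2, bronze, fail, flag, tier2, bronze, tier2, bronze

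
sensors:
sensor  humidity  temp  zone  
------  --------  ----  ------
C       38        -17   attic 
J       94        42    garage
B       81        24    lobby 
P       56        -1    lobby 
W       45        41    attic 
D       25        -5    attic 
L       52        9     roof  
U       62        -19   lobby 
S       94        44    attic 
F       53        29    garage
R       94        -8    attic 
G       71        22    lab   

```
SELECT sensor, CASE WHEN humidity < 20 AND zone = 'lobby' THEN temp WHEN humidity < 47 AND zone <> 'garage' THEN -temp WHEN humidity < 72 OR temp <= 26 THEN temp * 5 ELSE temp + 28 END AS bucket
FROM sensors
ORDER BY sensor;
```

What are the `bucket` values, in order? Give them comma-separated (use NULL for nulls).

120, 17, 5, 145, 110, 70, 45, -5, -40, 72, -95, -41

sensor=B: humidity < 72 OR temp <= 26 → 120
sensor=C: humidity < 47 AND zone <> 'garage' → 17
sensor=D: humidity < 47 AND zone <> 'garage' → 5
sensor=F: humidity < 72 OR temp <= 26 → 145
sensor=G: humidity < 72 OR temp <= 26 → 110
sensor=J: ELSE → 70
sensor=L: humidity < 72 OR temp <= 26 → 45
sensor=P: humidity < 72 OR temp <= 26 → -5
sensor=R: humidity < 72 OR temp <= 26 → -40
sensor=S: ELSE → 72
sensor=U: humidity < 72 OR temp <= 26 → -95
sensor=W: humidity < 47 AND zone <> 'garage' → -41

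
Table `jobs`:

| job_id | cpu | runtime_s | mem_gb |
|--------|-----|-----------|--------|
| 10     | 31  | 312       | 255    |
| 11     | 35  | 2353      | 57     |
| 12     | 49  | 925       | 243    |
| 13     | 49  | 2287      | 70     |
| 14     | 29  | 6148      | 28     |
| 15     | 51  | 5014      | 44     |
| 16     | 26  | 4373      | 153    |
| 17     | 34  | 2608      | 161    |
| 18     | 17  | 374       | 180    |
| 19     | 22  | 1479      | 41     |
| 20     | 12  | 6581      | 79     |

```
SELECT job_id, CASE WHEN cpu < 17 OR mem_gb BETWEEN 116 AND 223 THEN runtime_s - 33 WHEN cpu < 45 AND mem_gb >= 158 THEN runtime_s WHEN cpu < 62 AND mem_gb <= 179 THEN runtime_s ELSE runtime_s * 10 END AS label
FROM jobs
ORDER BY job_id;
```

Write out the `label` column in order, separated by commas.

312, 2353, 9250, 2287, 6148, 5014, 4340, 2575, 341, 1479, 6548

job_id=10: cpu < 45 AND mem_gb >= 158 → 312
job_id=11: cpu < 62 AND mem_gb <= 179 → 2353
job_id=12: ELSE → 9250
job_id=13: cpu < 62 AND mem_gb <= 179 → 2287
job_id=14: cpu < 62 AND mem_gb <= 179 → 6148
job_id=15: cpu < 62 AND mem_gb <= 179 → 5014
job_id=16: cpu < 17 OR mem_gb BETWEEN 116 AND 223 → 4340
job_id=17: cpu < 17 OR mem_gb BETWEEN 116 AND 223 → 2575
job_id=18: cpu < 17 OR mem_gb BETWEEN 116 AND 223 → 341
job_id=19: cpu < 62 AND mem_gb <= 179 → 1479
job_id=20: cpu < 17 OR mem_gb BETWEEN 116 AND 223 → 6548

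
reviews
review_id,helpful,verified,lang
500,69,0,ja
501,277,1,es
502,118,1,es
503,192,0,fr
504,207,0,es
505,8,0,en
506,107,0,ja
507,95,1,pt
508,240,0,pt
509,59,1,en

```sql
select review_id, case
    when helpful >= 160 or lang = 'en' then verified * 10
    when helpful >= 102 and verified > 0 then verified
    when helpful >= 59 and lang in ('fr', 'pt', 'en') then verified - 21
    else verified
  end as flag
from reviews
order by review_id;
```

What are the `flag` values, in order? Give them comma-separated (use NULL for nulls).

review_id=500: ELSE → 0
review_id=501: helpful >= 160 or lang = 'en' → 10
review_id=502: helpful >= 102 and verified > 0 → 1
review_id=503: helpful >= 160 or lang = 'en' → 0
review_id=504: helpful >= 160 or lang = 'en' → 0
review_id=505: helpful >= 160 or lang = 'en' → 0
review_id=506: ELSE → 0
review_id=507: helpful >= 59 and lang in ('fr', 'pt', 'en') → -20
review_id=508: helpful >= 160 or lang = 'en' → 0
review_id=509: helpful >= 160 or lang = 'en' → 10

0, 10, 1, 0, 0, 0, 0, -20, 0, 10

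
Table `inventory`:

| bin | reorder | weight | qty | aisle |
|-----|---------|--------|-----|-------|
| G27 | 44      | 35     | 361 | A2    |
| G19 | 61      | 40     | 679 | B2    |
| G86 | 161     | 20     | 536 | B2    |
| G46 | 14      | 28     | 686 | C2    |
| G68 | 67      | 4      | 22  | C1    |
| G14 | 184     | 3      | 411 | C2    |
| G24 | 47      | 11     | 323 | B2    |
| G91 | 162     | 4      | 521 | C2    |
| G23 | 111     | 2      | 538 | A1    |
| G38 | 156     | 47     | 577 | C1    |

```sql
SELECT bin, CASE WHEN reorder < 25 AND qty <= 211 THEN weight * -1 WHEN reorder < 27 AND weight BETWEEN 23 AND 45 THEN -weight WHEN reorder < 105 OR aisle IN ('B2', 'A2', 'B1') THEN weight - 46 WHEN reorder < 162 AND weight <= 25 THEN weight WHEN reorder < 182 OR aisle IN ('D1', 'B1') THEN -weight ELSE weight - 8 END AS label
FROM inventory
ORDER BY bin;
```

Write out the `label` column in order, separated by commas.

-5, -6, 2, -35, -11, -47, -28, -42, -26, -4

bin=G14: ELSE → -5
bin=G19: reorder < 105 OR aisle IN ('B2', 'A2', 'B1') → -6
bin=G23: reorder < 162 AND weight <= 25 → 2
bin=G24: reorder < 105 OR aisle IN ('B2', 'A2', 'B1') → -35
bin=G27: reorder < 105 OR aisle IN ('B2', 'A2', 'B1') → -11
bin=G38: reorder < 182 OR aisle IN ('D1', 'B1') → -47
bin=G46: reorder < 27 AND weight BETWEEN 23 AND 45 → -28
bin=G68: reorder < 105 OR aisle IN ('B2', 'A2', 'B1') → -42
bin=G86: reorder < 105 OR aisle IN ('B2', 'A2', 'B1') → -26
bin=G91: reorder < 182 OR aisle IN ('D1', 'B1') → -4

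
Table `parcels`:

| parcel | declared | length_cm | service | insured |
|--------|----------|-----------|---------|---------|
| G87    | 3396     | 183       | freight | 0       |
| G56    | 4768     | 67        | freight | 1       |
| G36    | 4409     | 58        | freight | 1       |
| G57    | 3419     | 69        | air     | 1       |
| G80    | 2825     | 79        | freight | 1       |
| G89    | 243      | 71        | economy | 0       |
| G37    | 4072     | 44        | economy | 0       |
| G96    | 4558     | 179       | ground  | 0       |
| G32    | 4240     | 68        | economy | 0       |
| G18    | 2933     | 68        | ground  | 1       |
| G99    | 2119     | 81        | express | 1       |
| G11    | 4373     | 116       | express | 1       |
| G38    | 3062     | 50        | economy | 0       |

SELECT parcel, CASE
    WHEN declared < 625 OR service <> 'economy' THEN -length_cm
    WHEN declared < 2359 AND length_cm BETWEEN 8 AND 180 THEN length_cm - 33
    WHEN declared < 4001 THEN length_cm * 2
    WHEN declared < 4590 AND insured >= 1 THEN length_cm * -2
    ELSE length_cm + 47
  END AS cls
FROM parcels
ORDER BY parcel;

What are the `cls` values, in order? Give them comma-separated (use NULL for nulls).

parcel=G11: declared < 625 OR service <> 'economy' → -116
parcel=G18: declared < 625 OR service <> 'economy' → -68
parcel=G32: ELSE → 115
parcel=G36: declared < 625 OR service <> 'economy' → -58
parcel=G37: ELSE → 91
parcel=G38: declared < 4001 → 100
parcel=G56: declared < 625 OR service <> 'economy' → -67
parcel=G57: declared < 625 OR service <> 'economy' → -69
parcel=G80: declared < 625 OR service <> 'economy' → -79
parcel=G87: declared < 625 OR service <> 'economy' → -183
parcel=G89: declared < 625 OR service <> 'economy' → -71
parcel=G96: declared < 625 OR service <> 'economy' → -179
parcel=G99: declared < 625 OR service <> 'economy' → -81

-116, -68, 115, -58, 91, 100, -67, -69, -79, -183, -71, -179, -81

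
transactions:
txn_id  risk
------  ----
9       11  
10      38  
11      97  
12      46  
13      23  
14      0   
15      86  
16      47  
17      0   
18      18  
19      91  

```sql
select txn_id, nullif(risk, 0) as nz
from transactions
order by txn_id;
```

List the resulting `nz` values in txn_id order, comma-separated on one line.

11, 38, 97, 46, 23, NULL, 86, 47, NULL, 18, 91

txn_id=9: risk=11 vs 0: differ → 11
txn_id=10: risk=38 vs 0: differ → 38
txn_id=11: risk=97 vs 0: differ → 97
txn_id=12: risk=46 vs 0: differ → 46
txn_id=13: risk=23 vs 0: differ → 23
txn_id=14: risk=0 vs 0: equal → NULL
txn_id=15: risk=86 vs 0: differ → 86
txn_id=16: risk=47 vs 0: differ → 47
txn_id=17: risk=0 vs 0: equal → NULL
txn_id=18: risk=18 vs 0: differ → 18
txn_id=19: risk=91 vs 0: differ → 91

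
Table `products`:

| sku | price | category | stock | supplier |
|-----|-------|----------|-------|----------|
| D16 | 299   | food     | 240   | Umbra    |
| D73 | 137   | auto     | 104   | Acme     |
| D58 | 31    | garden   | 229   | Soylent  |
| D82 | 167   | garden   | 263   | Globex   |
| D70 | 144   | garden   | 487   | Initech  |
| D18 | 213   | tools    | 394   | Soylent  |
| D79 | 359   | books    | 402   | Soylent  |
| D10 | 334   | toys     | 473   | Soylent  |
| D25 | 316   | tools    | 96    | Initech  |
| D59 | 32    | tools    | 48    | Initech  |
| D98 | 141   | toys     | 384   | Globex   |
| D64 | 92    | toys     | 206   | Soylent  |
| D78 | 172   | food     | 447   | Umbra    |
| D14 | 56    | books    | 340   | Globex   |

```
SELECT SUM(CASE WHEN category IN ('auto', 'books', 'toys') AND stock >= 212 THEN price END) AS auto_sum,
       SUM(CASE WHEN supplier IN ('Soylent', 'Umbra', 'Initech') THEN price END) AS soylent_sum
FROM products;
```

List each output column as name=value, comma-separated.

auto_sum=890, soylent_sum=1992

[auto_sum: category IN ('auto', 'books', 'toys') AND stock >= 212]
sku=D16: ✗
sku=D73: ✗
sku=D58: ✗
sku=D82: ✗
sku=D70: ✗
sku=D18: ✗
sku=D79: ✓ → 359
sku=D10: ✓ → 334
sku=D25: ✗
sku=D59: ✗
sku=D98: ✓ → 141
sku=D64: ✗
sku=D78: ✗
sku=D14: ✓ → 56
auto_sum = 359 + 334 + 141 + 56 = 890
—
[soylent_sum: supplier IN ('Soylent', 'Umbra', 'Initech')]
sku=D16: ✓ → 299
sku=D73: ✗
sku=D58: ✓ → 31
sku=D82: ✗
sku=D70: ✓ → 144
sku=D18: ✓ → 213
sku=D79: ✓ → 359
sku=D10: ✓ → 334
sku=D25: ✓ → 316
sku=D59: ✓ → 32
sku=D98: ✗
sku=D64: ✓ → 92
sku=D78: ✓ → 172
sku=D14: ✗
soylent_sum = 299 + 31 + 144 + 213 + 359 + 334 + 316 + 32 + 92 + 172 = 1992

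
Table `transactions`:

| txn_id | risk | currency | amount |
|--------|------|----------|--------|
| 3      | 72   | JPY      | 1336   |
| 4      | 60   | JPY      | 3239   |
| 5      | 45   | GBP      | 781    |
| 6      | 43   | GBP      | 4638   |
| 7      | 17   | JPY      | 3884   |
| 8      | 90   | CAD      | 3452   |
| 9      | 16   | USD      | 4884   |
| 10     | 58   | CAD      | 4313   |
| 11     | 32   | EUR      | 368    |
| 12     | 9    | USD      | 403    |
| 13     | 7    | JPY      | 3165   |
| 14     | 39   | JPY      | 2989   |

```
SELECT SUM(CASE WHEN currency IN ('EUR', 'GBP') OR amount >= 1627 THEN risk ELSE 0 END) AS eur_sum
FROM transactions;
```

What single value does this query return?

txn_id=3: ✗
txn_id=4: ✓ → 60
txn_id=5: ✓ → 45
txn_id=6: ✓ → 43
txn_id=7: ✓ → 17
txn_id=8: ✓ → 90
txn_id=9: ✓ → 16
txn_id=10: ✓ → 58
txn_id=11: ✓ → 32
txn_id=12: ✗
txn_id=13: ✓ → 7
txn_id=14: ✓ → 39
eur_sum = 60 + 45 + 43 + 17 + 90 + 16 + 58 + 32 + 7 + 39 = 407

407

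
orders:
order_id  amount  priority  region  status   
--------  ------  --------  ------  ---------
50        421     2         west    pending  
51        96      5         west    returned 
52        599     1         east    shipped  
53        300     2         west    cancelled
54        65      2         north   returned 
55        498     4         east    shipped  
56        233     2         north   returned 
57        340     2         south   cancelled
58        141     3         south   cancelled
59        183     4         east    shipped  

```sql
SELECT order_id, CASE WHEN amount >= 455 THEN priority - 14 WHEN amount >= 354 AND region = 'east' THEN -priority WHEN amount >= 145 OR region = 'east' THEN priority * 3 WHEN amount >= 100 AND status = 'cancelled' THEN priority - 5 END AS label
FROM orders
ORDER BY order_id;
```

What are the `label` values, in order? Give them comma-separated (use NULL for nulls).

order_id=50: amount >= 145 OR region = 'east' → 6
order_id=51: (no match → NULL) → NULL
order_id=52: amount >= 455 → -13
order_id=53: amount >= 145 OR region = 'east' → 6
order_id=54: (no match → NULL) → NULL
order_id=55: amount >= 455 → -10
order_id=56: amount >= 145 OR region = 'east' → 6
order_id=57: amount >= 145 OR region = 'east' → 6
order_id=58: amount >= 100 AND status = 'cancelled' → -2
order_id=59: amount >= 145 OR region = 'east' → 12

6, NULL, -13, 6, NULL, -10, 6, 6, -2, 12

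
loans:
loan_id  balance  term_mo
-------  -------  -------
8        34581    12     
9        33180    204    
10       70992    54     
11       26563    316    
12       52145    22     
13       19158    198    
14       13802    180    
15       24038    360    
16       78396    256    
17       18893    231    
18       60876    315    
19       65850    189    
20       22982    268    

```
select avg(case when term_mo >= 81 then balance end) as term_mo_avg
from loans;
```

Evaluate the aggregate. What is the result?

loan_id=8: ✗
loan_id=9: ✓ → 33180
loan_id=10: ✗
loan_id=11: ✓ → 26563
loan_id=12: ✗
loan_id=13: ✓ → 19158
loan_id=14: ✓ → 13802
loan_id=15: ✓ → 24038
loan_id=16: ✓ → 78396
loan_id=17: ✓ → 18893
loan_id=18: ✓ → 60876
loan_id=19: ✓ → 65850
loan_id=20: ✓ → 22982
term_mo_avg = (33180 + 26563 + 19158 + 13802 + 24038 + 78396 + 18893 + 60876 + 65850 + 22982) / 10 = 36373.8

36373.8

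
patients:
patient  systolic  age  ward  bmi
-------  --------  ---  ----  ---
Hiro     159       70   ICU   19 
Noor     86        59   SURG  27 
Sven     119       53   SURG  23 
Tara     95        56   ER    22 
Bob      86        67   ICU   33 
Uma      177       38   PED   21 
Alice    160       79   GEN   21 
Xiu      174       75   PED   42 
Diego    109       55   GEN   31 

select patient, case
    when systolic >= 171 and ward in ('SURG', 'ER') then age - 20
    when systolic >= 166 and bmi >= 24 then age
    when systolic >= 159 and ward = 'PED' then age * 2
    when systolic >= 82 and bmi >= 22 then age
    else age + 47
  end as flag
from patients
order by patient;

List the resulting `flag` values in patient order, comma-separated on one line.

126, 67, 55, 117, 59, 53, 56, 76, 75

patient=Alice: ELSE → 126
patient=Bob: systolic >= 82 and bmi >= 22 → 67
patient=Diego: systolic >= 82 and bmi >= 22 → 55
patient=Hiro: ELSE → 117
patient=Noor: systolic >= 82 and bmi >= 22 → 59
patient=Sven: systolic >= 82 and bmi >= 22 → 53
patient=Tara: systolic >= 82 and bmi >= 22 → 56
patient=Uma: systolic >= 159 and ward = 'PED' → 76
patient=Xiu: systolic >= 166 and bmi >= 24 → 75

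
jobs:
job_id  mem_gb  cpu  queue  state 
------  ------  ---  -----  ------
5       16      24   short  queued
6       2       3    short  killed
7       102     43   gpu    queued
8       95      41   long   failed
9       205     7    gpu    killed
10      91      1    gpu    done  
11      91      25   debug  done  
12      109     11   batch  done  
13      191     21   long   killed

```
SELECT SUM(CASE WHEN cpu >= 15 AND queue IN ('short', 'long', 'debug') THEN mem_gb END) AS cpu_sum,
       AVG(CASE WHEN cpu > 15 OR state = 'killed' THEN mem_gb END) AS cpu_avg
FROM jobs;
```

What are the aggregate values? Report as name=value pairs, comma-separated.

[cpu_sum: cpu >= 15 AND queue IN ('short', 'long', 'debug')]
job_id=5: ✓ → 16
job_id=6: ✗
job_id=7: ✗
job_id=8: ✓ → 95
job_id=9: ✗
job_id=10: ✗
job_id=11: ✓ → 91
job_id=12: ✗
job_id=13: ✓ → 191
cpu_sum = 16 + 95 + 91 + 191 = 393
—
[cpu_avg: cpu > 15 OR state = 'killed']
job_id=5: ✓ → 16
job_id=6: ✓ → 2
job_id=7: ✓ → 102
job_id=8: ✓ → 95
job_id=9: ✓ → 205
job_id=10: ✗
job_id=11: ✓ → 91
job_id=12: ✗
job_id=13: ✓ → 191
cpu_avg = (16 + 2 + 102 + 95 + 205 + 91 + 191) / 7 = 100.2857142857

cpu_sum=393, cpu_avg=100.2857142857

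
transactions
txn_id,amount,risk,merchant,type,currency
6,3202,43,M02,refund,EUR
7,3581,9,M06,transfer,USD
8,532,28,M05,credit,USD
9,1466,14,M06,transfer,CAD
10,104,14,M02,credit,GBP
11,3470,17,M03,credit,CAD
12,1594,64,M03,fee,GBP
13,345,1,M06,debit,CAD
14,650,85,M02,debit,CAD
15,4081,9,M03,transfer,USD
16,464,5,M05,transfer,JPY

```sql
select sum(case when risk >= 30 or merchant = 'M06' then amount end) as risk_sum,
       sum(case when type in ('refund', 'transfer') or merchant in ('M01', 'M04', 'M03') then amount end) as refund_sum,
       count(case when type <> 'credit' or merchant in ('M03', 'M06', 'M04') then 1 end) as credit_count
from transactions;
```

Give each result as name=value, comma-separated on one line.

[risk_sum: risk >= 30 or merchant = 'M06']
txn_id=6: ✓ → 3202
txn_id=7: ✓ → 3581
txn_id=8: ✗
txn_id=9: ✓ → 1466
txn_id=10: ✗
txn_id=11: ✗
txn_id=12: ✓ → 1594
txn_id=13: ✓ → 345
txn_id=14: ✓ → 650
txn_id=15: ✗
txn_id=16: ✗
risk_sum = 3202 + 3581 + 1466 + 1594 + 345 + 650 = 10838
—
[refund_sum: type in ('refund', 'transfer') or merchant in ('M01', 'M04', 'M03')]
txn_id=6: ✓ → 3202
txn_id=7: ✓ → 3581
txn_id=8: ✗
txn_id=9: ✓ → 1466
txn_id=10: ✗
txn_id=11: ✓ → 3470
txn_id=12: ✓ → 1594
txn_id=13: ✗
txn_id=14: ✗
txn_id=15: ✓ → 4081
txn_id=16: ✓ → 464
refund_sum = 3202 + 3581 + 1466 + 3470 + 1594 + 4081 + 464 = 17858
—
[credit_count: type <> 'credit' or merchant in ('M03', 'M06', 'M04')]
txn_id=6: ✓ → 1
txn_id=7: ✓ → 1
txn_id=8: ✗
txn_id=9: ✓ → 1
txn_id=10: ✗
txn_id=11: ✓ → 1
txn_id=12: ✓ → 1
txn_id=13: ✓ → 1
txn_id=14: ✓ → 1
txn_id=15: ✓ → 1
txn_id=16: ✓ → 1
credit_count = COUNT(1, 1, 1, 1, 1, 1, 1, 1, 1) = 9

risk_sum=10838, refund_sum=17858, credit_count=9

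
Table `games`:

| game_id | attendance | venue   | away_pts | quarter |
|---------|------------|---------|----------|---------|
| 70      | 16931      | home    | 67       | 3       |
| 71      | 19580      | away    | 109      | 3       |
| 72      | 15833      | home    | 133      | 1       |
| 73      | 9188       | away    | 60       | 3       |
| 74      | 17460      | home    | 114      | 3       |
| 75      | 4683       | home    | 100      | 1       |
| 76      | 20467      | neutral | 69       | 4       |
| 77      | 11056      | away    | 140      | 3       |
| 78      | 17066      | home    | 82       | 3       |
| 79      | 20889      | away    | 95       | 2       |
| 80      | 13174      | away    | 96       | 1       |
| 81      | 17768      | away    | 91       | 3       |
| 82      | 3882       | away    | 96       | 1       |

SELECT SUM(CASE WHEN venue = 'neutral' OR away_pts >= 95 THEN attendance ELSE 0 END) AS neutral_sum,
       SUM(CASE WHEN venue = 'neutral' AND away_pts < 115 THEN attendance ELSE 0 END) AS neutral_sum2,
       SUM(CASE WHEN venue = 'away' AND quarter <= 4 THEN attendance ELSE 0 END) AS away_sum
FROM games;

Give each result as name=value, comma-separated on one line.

neutral_sum=127024, neutral_sum2=20467, away_sum=95537

[neutral_sum: venue = 'neutral' OR away_pts >= 95]
game_id=70: ✗
game_id=71: ✓ → 19580
game_id=72: ✓ → 15833
game_id=73: ✗
game_id=74: ✓ → 17460
game_id=75: ✓ → 4683
game_id=76: ✓ → 20467
game_id=77: ✓ → 11056
game_id=78: ✗
game_id=79: ✓ → 20889
game_id=80: ✓ → 13174
game_id=81: ✗
game_id=82: ✓ → 3882
neutral_sum = 19580 + 15833 + 17460 + 4683 + 20467 + 11056 + 20889 + 13174 + 3882 = 127024
—
[neutral_sum2: venue = 'neutral' AND away_pts < 115]
game_id=70: ✗
game_id=71: ✗
game_id=72: ✗
game_id=73: ✗
game_id=74: ✗
game_id=75: ✗
game_id=76: ✓ → 20467
game_id=77: ✗
game_id=78: ✗
game_id=79: ✗
game_id=80: ✗
game_id=81: ✗
game_id=82: ✗
neutral_sum2 = 20467
—
[away_sum: venue = 'away' AND quarter <= 4]
game_id=70: ✗
game_id=71: ✓ → 19580
game_id=72: ✗
game_id=73: ✓ → 9188
game_id=74: ✗
game_id=75: ✗
game_id=76: ✗
game_id=77: ✓ → 11056
game_id=78: ✗
game_id=79: ✓ → 20889
game_id=80: ✓ → 13174
game_id=81: ✓ → 17768
game_id=82: ✓ → 3882
away_sum = 19580 + 9188 + 11056 + 20889 + 13174 + 17768 + 3882 = 95537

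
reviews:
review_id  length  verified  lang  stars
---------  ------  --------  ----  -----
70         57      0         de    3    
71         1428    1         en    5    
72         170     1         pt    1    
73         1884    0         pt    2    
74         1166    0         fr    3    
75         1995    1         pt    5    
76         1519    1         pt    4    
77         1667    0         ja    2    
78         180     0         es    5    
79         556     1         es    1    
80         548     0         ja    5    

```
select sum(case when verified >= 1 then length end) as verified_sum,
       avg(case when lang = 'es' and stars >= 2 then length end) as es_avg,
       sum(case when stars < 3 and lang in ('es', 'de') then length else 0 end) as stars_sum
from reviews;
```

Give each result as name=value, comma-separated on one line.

[verified_sum: verified >= 1]
review_id=70: ✗
review_id=71: ✓ → 1428
review_id=72: ✓ → 170
review_id=73: ✗
review_id=74: ✗
review_id=75: ✓ → 1995
review_id=76: ✓ → 1519
review_id=77: ✗
review_id=78: ✗
review_id=79: ✓ → 556
review_id=80: ✗
verified_sum = 1428 + 170 + 1995 + 1519 + 556 = 5668
—
[es_avg: lang = 'es' and stars >= 2]
review_id=70: ✗
review_id=71: ✗
review_id=72: ✗
review_id=73: ✗
review_id=74: ✗
review_id=75: ✗
review_id=76: ✗
review_id=77: ✗
review_id=78: ✓ → 180
review_id=79: ✗
review_id=80: ✗
es_avg = 180
—
[stars_sum: stars < 3 and lang in ('es', 'de')]
review_id=70: ✗
review_id=71: ✗
review_id=72: ✗
review_id=73: ✗
review_id=74: ✗
review_id=75: ✗
review_id=76: ✗
review_id=77: ✗
review_id=78: ✗
review_id=79: ✓ → 556
review_id=80: ✗
stars_sum = 556

verified_sum=5668, es_avg=180, stars_sum=556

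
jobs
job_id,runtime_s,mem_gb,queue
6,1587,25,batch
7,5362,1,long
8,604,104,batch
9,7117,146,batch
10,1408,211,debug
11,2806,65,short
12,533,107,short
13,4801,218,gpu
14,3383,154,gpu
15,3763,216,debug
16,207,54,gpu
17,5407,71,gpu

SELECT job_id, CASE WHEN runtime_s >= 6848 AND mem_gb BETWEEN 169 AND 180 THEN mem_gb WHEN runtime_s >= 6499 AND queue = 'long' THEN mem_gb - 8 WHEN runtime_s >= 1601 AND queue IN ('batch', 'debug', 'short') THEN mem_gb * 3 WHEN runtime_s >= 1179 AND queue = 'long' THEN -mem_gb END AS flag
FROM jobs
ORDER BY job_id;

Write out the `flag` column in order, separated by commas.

job_id=6: (no match → NULL) → NULL
job_id=7: runtime_s >= 1179 AND queue = 'long' → -1
job_id=8: (no match → NULL) → NULL
job_id=9: runtime_s >= 1601 AND queue IN ('batch', 'debug', 'short') → 438
job_id=10: (no match → NULL) → NULL
job_id=11: runtime_s >= 1601 AND queue IN ('batch', 'debug', 'short') → 195
job_id=12: (no match → NULL) → NULL
job_id=13: (no match → NULL) → NULL
job_id=14: (no match → NULL) → NULL
job_id=15: runtime_s >= 1601 AND queue IN ('batch', 'debug', 'short') → 648
job_id=16: (no match → NULL) → NULL
job_id=17: (no match → NULL) → NULL

NULL, -1, NULL, 438, NULL, 195, NULL, NULL, NULL, 648, NULL, NULL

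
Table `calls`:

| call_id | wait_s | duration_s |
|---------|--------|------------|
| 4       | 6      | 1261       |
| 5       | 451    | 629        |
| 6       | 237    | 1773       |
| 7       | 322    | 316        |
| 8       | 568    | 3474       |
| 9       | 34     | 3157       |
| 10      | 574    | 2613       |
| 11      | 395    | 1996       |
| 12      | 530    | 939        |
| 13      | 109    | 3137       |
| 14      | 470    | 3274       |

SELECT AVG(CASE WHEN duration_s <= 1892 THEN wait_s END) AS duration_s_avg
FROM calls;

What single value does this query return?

309.2

call_id=4: ✓ → 6
call_id=5: ✓ → 451
call_id=6: ✓ → 237
call_id=7: ✓ → 322
call_id=8: ✗
call_id=9: ✗
call_id=10: ✗
call_id=11: ✗
call_id=12: ✓ → 530
call_id=13: ✗
call_id=14: ✗
duration_s_avg = (6 + 451 + 237 + 322 + 530) / 5 = 309.2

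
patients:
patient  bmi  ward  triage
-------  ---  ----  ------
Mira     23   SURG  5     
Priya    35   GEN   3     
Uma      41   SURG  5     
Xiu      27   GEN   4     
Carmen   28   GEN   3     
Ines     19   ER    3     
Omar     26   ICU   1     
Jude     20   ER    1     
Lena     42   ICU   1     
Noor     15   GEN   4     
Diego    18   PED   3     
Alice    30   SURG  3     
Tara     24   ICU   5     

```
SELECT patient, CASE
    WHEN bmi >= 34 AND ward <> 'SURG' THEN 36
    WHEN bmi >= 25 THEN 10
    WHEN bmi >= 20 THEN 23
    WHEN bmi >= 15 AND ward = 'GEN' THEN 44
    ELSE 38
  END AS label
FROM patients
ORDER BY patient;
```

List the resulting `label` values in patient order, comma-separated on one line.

10, 10, 38, 38, 23, 36, 23, 44, 10, 36, 23, 10, 10

patient=Alice: bmi >= 25 → 10
patient=Carmen: bmi >= 25 → 10
patient=Diego: ELSE → 38
patient=Ines: ELSE → 38
patient=Jude: bmi >= 20 → 23
patient=Lena: bmi >= 34 AND ward <> 'SURG' → 36
patient=Mira: bmi >= 20 → 23
patient=Noor: bmi >= 15 AND ward = 'GEN' → 44
patient=Omar: bmi >= 25 → 10
patient=Priya: bmi >= 34 AND ward <> 'SURG' → 36
patient=Tara: bmi >= 20 → 23
patient=Uma: bmi >= 25 → 10
patient=Xiu: bmi >= 25 → 10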